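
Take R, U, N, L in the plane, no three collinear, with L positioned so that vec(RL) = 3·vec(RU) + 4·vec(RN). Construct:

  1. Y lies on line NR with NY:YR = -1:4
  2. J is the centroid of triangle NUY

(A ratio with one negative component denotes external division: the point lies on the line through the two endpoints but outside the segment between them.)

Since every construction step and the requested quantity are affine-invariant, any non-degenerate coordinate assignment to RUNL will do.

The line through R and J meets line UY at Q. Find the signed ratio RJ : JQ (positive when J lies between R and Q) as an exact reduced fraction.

RJ:JQ = 11

Work in coordinates with R = (0, 0), U = (1, 0), N = (0, 1), L = (3, 4).
1. Y lies on line NR with NY:YR = -1:4 ⇒ Y = (0, 4/3)
2. J is the centroid of triangle NUY ⇒ J = (1/3, 7/9)
line RJ meets UY at Q = (4/11, 28/33)
J = R + t·(Q−R) with t = 11/12, so RJ:JQ = 11/12:1/12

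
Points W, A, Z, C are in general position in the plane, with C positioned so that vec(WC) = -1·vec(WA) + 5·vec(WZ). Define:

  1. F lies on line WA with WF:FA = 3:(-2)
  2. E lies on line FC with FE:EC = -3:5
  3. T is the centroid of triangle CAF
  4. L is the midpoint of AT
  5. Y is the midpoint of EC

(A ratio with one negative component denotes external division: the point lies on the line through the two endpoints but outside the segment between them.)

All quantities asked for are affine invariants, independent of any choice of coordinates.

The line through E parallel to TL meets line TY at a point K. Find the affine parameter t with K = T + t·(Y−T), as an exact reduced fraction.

Work in coordinates with W = (0, 0), A = (1, 0), Z = (0, 1), C = (-1, 5).
1. F lies on line WA with WF:FA = 3:(-2) ⇒ F = (3, 0)
2. E lies on line FC with FE:EC = -3:5 ⇒ E = (9, -15/2)
3. T is the centroid of triangle CAF ⇒ T = (1, 5/3)
4. L is the midpoint of AT ⇒ L = (1, 5/6)
5. Y is the midpoint of EC ⇒ Y = (4, -5/4)
through E parallel to TL: direction (0, -5/6); meets TY at K = (9, -55/9)
K = T + t·(Y−T) with t = 8/3

t = 8/3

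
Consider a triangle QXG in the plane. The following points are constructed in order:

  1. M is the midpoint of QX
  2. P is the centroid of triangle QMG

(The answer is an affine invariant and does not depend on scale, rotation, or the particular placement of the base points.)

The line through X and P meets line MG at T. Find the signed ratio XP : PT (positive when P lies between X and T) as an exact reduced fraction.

XP:PT = -4

Set Q = (0, 0), X = (1, 0), G = (0, 1); any affine frame gives the same invariant.
1. M is the midpoint of QX ⇒ M = (1/2, 0)
2. P is the centroid of triangle QMG ⇒ P = (1/6, 1/3)
line XP meets MG at T = (3/8, 1/4)
P = X + t·(T−X) with t = 4/3, so XP:PT = 4/3:-1/3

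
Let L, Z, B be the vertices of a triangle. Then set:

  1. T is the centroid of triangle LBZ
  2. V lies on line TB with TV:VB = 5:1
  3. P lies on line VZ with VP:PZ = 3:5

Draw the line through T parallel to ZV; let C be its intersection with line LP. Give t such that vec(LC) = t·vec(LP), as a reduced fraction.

t = 11/16

Set L = (0, 0), Z = (1, 0), B = (0, 1); any affine frame gives the same invariant.
1. T is the centroid of triangle LBZ ⇒ T = (1/3, 1/3)
2. V lies on line TB with TV:VB = 5:1 ⇒ V = (1/18, 8/9)
3. P lies on line VZ with VP:PZ = 3:5 ⇒ P = (59/144, 5/9)
through T parallel to ZV: direction (-17/18, 8/9); meets LP at C = (649/2304, 55/144)
C = L + t·(P−L) with t = 11/16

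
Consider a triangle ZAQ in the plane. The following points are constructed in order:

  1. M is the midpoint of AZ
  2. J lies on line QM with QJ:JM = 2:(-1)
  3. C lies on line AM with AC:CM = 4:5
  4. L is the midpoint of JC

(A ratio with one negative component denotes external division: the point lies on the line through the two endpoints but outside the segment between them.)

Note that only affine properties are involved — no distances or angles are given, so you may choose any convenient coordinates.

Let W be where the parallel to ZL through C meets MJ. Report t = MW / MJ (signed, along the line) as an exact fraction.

Work in coordinates with Z = (0, 0), A = (1, 0), Q = (0, 1).
1. M is the midpoint of AZ ⇒ M = (1/2, 0)
2. J lies on line QM with QJ:JM = 2:(-1) ⇒ J = (1, -1)
3. C lies on line AM with AC:CM = 4:5 ⇒ C = (7/9, 0)
4. L is the midpoint of JC ⇒ L = (8/9, -1/2)
through C parallel to ZL: direction (8/9, -1/2); meets MJ at W = (9/23, 5/23)
W = M + t·(J−M) with t = -5/23

t = -5/23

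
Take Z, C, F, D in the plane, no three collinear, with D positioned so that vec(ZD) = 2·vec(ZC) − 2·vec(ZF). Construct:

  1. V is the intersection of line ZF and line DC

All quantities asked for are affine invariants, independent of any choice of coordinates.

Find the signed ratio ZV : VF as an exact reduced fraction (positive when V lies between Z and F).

ZV:VF = -2

Assign Z = (0, 0), C = (1, 0), F = (0, 1), D = (2, -2) — the answer is frame-independent, so this choice is without loss of generality.
1. V is the intersection of line ZF and line DC ⇒ V = (0, 2)
V = Z + t·(F−Z) with t = 2, so ZV:VF = t:(1−t) = 2:-1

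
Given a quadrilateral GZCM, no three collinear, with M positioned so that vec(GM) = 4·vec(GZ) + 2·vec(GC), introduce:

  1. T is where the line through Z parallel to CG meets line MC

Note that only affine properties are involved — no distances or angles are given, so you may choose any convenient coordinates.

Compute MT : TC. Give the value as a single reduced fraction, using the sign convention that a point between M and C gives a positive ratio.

Assign G = (0, 0), Z = (1, 0), C = (0, 1), M = (4, 2) — the answer is frame-independent, so this choice is without loss of generality.
1. T is where the line through Z parallel to CG meets line MC ⇒ T = (1, 5/4)
T = M + t·(C−M) with t = 3/4, so MT:TC = t:(1−t) = 3/4:1/4

MT:TC = 3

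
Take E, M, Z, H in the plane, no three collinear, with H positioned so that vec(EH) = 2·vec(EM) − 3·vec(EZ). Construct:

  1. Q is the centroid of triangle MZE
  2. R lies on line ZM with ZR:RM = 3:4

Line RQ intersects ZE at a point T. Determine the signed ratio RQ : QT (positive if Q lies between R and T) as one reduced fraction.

Choose coordinates E = (0, 0), M = (1, 0), Z = (0, 1), H = (2, -3).
1. Q is the centroid of triangle MZE ⇒ Q = (1/3, 1/3)
2. R lies on line ZM with ZR:RM = 3:4 ⇒ R = (3/7, 4/7)
line RQ meets ZE at T = (0, -1/2)
Q = R + t·(T−R) with t = 2/9, so RQ:QT = 2/9:7/9

RQ:QT = 2/7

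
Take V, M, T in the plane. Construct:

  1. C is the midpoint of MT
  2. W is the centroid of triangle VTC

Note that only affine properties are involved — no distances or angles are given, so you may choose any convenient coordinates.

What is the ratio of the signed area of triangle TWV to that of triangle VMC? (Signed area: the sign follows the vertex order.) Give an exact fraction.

Choose coordinates V = (0, 0), M = (1, 0), T = (0, 1).
1. C is the midpoint of MT ⇒ C = (1/2, 1/2)
2. W is the centroid of triangle VTC ⇒ W = (1/6, 1/2)
2·[TWV] = -1/6, 2·[VMC] = 1/2
[TWV]:[VMC] = -1/6:1/2 = -1/3

[TWV]:[VMC] = -1/3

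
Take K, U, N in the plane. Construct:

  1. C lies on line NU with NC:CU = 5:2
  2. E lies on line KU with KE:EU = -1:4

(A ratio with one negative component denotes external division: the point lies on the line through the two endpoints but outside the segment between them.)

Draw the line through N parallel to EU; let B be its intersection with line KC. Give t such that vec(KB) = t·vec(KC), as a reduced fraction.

t = 7/2

Work in coordinates with K = (0, 0), U = (1, 0), N = (0, 1).
1. C lies on line NU with NC:CU = 5:2 ⇒ C = (5/7, 2/7)
2. E lies on line KU with KE:EU = -1:4 ⇒ E = (-1/3, 0)
through N parallel to EU: direction (4/3, 0); meets KC at B = (5/2, 1)
B = K + t·(C−K) with t = 7/2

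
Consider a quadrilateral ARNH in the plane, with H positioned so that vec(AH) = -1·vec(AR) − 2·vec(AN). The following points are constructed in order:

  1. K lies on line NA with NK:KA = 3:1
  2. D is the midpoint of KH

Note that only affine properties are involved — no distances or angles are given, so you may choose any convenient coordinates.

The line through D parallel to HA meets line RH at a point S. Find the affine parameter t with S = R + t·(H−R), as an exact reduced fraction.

t = 17/16

Assign A = (0, 0), R = (1, 0), N = (0, 1), H = (-1, -2) — the answer is frame-independent, so this choice is without loss of generality.
1. K lies on line NA with NK:KA = 3:1 ⇒ K = (0, 1/4)
2. D is the midpoint of KH ⇒ D = (-1/2, -7/8)
through D parallel to HA: direction (1, 2); meets RH at S = (-9/8, -17/8)
S = R + t·(H−R) with t = 17/16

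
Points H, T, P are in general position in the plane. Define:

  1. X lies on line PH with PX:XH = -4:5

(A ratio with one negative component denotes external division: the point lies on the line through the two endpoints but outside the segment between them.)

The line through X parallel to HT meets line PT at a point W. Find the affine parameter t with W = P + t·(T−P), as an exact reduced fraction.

t = -4

Assign H = (0, 0), T = (1, 0), P = (0, 1) — the answer is frame-independent, so this choice is without loss of generality.
1. X lies on line PH with PX:XH = -4:5 ⇒ X = (0, 5)
through X parallel to HT: direction (1, 0); meets PT at W = (-4, 5)
W = P + t·(T−P) with t = -4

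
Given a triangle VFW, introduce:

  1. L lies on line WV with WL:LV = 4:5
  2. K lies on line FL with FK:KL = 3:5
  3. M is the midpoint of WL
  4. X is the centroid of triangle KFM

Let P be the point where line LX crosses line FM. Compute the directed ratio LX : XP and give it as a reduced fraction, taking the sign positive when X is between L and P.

LX:XP = 7

Choose coordinates V = (0, 0), F = (1, 0), W = (0, 1).
1. L lies on line WV with WL:LV = 4:5 ⇒ L = (0, 5/9)
2. K lies on line FL with FK:KL = 3:5 ⇒ K = (5/8, 5/24)
3. M is the midpoint of WL ⇒ M = (0, 7/9)
4. X is the centroid of triangle KFM ⇒ X = (13/24, 71/216)
line LX meets FM at P = (13/21, 8/27)
X = L + t·(P−L) with t = 7/8, so LX:XP = 7/8:1/8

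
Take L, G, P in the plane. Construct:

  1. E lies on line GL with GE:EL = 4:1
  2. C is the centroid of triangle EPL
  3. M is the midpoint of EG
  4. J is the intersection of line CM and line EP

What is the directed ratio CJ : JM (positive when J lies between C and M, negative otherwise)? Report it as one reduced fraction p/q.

Set L = (0, 0), G = (1, 0), P = (0, 1); any affine frame gives the same invariant.
1. E lies on line GL with GE:EL = 4:1 ⇒ E = (1/5, 0)
2. C is the centroid of triangle EPL ⇒ C = (1/15, 1/3)
3. M is the midpoint of EG ⇒ M = (3/5, 0)
4. J is the intersection of line CM and line EP ⇒ J = (1/7, 2/7)
J = C + t·(M−C) with t = 1/7, so CJ:JM = t:(1−t) = 1/7:6/7

CJ:JM = 1/6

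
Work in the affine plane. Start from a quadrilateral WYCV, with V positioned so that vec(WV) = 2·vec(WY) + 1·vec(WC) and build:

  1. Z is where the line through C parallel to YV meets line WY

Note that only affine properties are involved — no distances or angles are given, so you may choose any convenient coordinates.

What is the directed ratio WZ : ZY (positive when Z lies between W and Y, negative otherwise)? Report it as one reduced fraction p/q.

WZ:ZY = -1/2

Work in coordinates with W = (0, 0), Y = (1, 0), C = (0, 1), V = (2, 1).
1. Z is where the line through C parallel to YV meets line WY ⇒ Z = (-1, 0)
Z = W + t·(Y−W) with t = -1, so WZ:ZY = t:(1−t) = -1:2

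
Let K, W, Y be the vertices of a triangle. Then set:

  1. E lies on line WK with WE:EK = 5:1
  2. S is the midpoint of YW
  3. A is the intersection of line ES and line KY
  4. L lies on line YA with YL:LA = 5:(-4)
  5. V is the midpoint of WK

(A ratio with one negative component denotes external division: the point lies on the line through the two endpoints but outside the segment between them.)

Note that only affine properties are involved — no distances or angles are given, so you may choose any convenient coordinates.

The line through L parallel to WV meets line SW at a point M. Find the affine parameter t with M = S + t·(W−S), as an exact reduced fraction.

Work in coordinates with K = (0, 0), W = (1, 0), Y = (0, 1).
1. E lies on line WK with WE:EK = 5:1 ⇒ E = (1/6, 0)
2. S is the midpoint of YW ⇒ S = (1/2, 1/2)
3. A is the intersection of line ES and line KY ⇒ A = (0, -1/4)
4. L lies on line YA with YL:LA = 5:(-4) ⇒ L = (0, -21/4)
5. V is the midpoint of WK ⇒ V = (1/2, 0)
through L parallel to WV: direction (-1/2, 0); meets SW at M = (25/4, -21/4)
M = S + t·(W−S) with t = 23/2

t = 23/2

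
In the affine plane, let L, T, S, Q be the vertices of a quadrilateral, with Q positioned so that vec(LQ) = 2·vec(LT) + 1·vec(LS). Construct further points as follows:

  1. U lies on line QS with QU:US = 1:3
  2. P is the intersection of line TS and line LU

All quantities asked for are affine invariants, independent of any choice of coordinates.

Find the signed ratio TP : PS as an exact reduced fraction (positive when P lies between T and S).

Work in coordinates with L = (0, 0), T = (1, 0), S = (0, 1), Q = (2, 1).
1. U lies on line QS with QU:US = 1:3 ⇒ U = (3/2, 1)
2. P is the intersection of line TS and line LU ⇒ P = (3/5, 2/5)
P = T + t·(S−T) with t = 2/5, so TP:PS = t:(1−t) = 2/5:3/5

TP:PS = 2/3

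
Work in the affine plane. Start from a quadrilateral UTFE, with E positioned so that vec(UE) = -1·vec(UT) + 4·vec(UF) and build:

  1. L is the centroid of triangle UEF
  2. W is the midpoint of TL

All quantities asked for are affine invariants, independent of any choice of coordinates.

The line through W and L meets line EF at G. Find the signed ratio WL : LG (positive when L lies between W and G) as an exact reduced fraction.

Choose coordinates U = (0, 0), T = (1, 0), F = (0, 1), E = (-1, 4).
1. L is the centroid of triangle UEF ⇒ L = (-1/3, 5/3)
2. W is the midpoint of TL ⇒ W = (1/3, 5/6)
line WL meets EF at G = (-1/7, 10/7)
L = W + t·(G−W) with t = 7/5, so WL:LG = 7/5:-2/5

WL:LG = -7/2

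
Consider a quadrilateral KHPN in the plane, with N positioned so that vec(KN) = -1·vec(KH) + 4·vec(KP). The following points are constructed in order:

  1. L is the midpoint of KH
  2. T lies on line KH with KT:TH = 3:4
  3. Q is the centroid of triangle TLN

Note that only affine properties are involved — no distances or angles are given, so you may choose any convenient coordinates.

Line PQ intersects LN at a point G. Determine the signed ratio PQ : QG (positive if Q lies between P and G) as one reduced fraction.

PQ:QG = 17/4

Assign K = (0, 0), H = (1, 0), P = (0, 1), N = (-1, 4) — the answer is frame-independent, so this choice is without loss of generality.
1. L is the midpoint of KH ⇒ L = (1/2, 0)
2. T lies on line KH with KT:TH = 3:4 ⇒ T = (3/7, 0)
3. Q is the centroid of triangle TLN ⇒ Q = (-1/42, 4/3)
line PQ meets LN at G = (-1/34, 24/17)
Q = P + t·(G−P) with t = 17/21, so PQ:QG = 17/21:4/21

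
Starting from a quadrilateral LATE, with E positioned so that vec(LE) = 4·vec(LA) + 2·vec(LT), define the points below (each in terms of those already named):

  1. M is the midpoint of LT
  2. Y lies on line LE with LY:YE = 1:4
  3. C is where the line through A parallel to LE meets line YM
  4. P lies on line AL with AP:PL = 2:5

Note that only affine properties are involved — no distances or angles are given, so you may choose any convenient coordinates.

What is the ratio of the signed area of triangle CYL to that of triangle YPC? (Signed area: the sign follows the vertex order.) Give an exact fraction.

[CYL]:[YPC] = 28/23

Choose coordinates L = (0, 0), A = (1, 0), T = (0, 1), E = (4, 2).
1. M is the midpoint of LT ⇒ M = (0, 1/2)
2. Y lies on line LE with LY:YE = 1:4 ⇒ Y = (4/5, 2/5)
3. C is where the line through A parallel to LE meets line YM ⇒ C = (8/5, 3/10)
4. P lies on line AL with AP:PL = 2:5 ⇒ P = (5/7, 0)
2·[CYL] = 2/5, 2·[YPC] = 23/70
[CYL]:[YPC] = 2/5:23/70 = 28/23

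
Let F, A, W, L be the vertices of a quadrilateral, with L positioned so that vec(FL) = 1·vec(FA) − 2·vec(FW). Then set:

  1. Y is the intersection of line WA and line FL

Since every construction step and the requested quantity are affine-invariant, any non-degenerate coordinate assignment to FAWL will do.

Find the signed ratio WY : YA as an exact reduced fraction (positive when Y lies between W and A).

WY:YA = -1/2

Choose coordinates F = (0, 0), A = (1, 0), W = (0, 1), L = (1, -2).
1. Y is the intersection of line WA and line FL ⇒ Y = (-1, 2)
Y = W + t·(A−W) with t = -1, so WY:YA = t:(1−t) = -1:2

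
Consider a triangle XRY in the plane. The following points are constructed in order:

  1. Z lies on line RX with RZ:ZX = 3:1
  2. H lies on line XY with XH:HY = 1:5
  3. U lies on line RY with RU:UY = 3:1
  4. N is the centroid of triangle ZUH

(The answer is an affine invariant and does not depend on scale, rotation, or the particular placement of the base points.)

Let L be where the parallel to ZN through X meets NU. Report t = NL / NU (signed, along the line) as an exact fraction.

Work in coordinates with X = (0, 0), R = (1, 0), Y = (0, 1).
1. Z lies on line RX with RZ:ZX = 3:1 ⇒ Z = (1/4, 0)
2. H lies on line XY with XH:HY = 1:5 ⇒ H = (0, 1/6)
3. U lies on line RY with RU:UY = 3:1 ⇒ U = (1/4, 3/4)
4. N is the centroid of triangle ZUH ⇒ N = (1/6, 11/36)
through X parallel to ZN: direction (-1/12, 11/36); meets NU at L = (7/108, -77/324)
L = N + t·(U−N) with t = -11/9

t = -11/9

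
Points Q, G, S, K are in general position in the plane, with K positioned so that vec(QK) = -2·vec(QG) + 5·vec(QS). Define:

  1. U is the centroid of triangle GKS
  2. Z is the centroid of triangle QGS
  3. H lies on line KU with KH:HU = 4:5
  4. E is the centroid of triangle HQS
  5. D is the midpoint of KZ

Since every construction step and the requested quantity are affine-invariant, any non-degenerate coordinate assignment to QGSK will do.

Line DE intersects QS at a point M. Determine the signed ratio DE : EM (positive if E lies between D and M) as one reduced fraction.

Choose coordinates Q = (0, 0), G = (1, 0), S = (0, 1), K = (-2, 5).
1. U is the centroid of triangle GKS ⇒ U = (-1/3, 2)
2. Z is the centroid of triangle QGS ⇒ Z = (1/3, 1/3)
3. H lies on line KU with KH:HU = 4:5 ⇒ H = (-34/27, 11/3)
4. E is the centroid of triangle HQS ⇒ E = (-34/81, 14/9)
5. D is the midpoint of KZ ⇒ D = (-5/6, 8/3)
line DE meets QS at M = (0, 86/201)
E = D + t·(M−D) with t = 67/135, so DE:EM = 67/135:68/135

DE:EM = 67/68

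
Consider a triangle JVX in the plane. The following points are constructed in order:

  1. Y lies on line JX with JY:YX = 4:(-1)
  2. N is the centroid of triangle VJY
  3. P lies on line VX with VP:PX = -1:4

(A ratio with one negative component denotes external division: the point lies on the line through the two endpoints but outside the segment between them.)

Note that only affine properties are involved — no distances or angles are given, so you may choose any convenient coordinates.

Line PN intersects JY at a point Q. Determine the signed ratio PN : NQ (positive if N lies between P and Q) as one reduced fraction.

Assign J = (0, 0), V = (1, 0), X = (0, 1) — the answer is frame-independent, so this choice is without loss of generality.
1. Y lies on line JX with JY:YX = 4:(-1) ⇒ Y = (0, 4/3)
2. N is the centroid of triangle VJY ⇒ N = (1/3, 4/9)
3. P lies on line VX with VP:PX = -1:4 ⇒ P = (4/3, -1/3)
line PN meets JY at Q = (0, 19/27)
N = P + t·(Q−P) with t = 3/4, so PN:NQ = 3/4:1/4

PN:NQ = 3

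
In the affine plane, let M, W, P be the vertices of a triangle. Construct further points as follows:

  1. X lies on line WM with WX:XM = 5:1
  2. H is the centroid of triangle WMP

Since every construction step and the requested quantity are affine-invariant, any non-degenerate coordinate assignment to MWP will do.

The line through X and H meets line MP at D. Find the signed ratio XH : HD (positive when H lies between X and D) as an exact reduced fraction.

XH:HD = -1/2

Choose coordinates M = (0, 0), W = (1, 0), P = (0, 1).
1. X lies on line WM with WX:XM = 5:1 ⇒ X = (1/6, 0)
2. H is the centroid of triangle WMP ⇒ H = (1/3, 1/3)
line XH meets MP at D = (0, -1/3)
H = X + t·(D−X) with t = -1, so XH:HD = -1:2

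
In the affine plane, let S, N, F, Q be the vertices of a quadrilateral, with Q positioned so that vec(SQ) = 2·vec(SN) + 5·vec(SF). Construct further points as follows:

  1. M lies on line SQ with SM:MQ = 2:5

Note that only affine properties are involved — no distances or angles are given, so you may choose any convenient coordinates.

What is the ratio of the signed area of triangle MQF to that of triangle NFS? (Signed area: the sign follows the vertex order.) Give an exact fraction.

[MQF]:[NFS] = 10/7

Set S = (0, 0), N = (1, 0), F = (0, 1), Q = (2, 5); any affine frame gives the same invariant.
1. M lies on line SQ with SM:MQ = 2:5 ⇒ M = (4/7, 10/7)
2·[MQF] = 10/7, 2·[NFS] = 1
[MQF]:[NFS] = 10/7:1 = 10/7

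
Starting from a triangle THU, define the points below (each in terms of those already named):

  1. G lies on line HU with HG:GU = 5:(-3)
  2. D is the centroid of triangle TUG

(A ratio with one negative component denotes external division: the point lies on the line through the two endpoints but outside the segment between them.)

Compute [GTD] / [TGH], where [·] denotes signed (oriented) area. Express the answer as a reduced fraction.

Choose coordinates T = (0, 0), H = (1, 0), U = (0, 1).
1. G lies on line HU with HG:GU = 5:(-3) ⇒ G = (-3/2, 5/2)
2. D is the centroid of triangle TUG ⇒ D = (-1/2, 7/6)
2·[GTD] = 1/2, 2·[TGH] = -5/2
[GTD]:[TGH] = 1/2:-5/2 = -1/5

[GTD]:[TGH] = -1/5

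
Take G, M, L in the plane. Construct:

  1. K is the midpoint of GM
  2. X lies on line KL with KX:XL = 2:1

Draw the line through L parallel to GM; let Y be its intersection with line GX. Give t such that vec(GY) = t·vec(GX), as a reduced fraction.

t = 3/2

Set G = (0, 0), M = (1, 0), L = (0, 1); any affine frame gives the same invariant.
1. K is the midpoint of GM ⇒ K = (1/2, 0)
2. X lies on line KL with KX:XL = 2:1 ⇒ X = (1/6, 2/3)
through L parallel to GM: direction (1, 0); meets GX at Y = (1/4, 1)
Y = G + t·(X−G) with t = 3/2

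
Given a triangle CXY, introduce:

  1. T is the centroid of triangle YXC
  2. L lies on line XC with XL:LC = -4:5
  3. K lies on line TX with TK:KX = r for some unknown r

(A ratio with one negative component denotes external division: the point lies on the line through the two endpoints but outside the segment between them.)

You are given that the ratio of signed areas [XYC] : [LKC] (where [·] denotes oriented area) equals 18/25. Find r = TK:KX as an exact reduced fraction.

Assign C = (0, 0), X = (1, 0), Y = (0, 1) — the answer is frame-independent, so this choice is without loss of generality.
1. T is the centroid of triangle YXC ⇒ T = (1/3, 1/3)
2. L lies on line XC with XL:LC = -4:5 ⇒ L = (5, 0)
3. With TK:KX = r, write λ = r/(r+1) so K = T + λ·(X−T); K is affine-linear in λ
Every point depending on K is an affine combination of K and λ-independent points, so each such coordinate is linear in λ; the λ² term in each signed area is a multiple of (X−T)×(X−T) = 0, so 2·[XYC] and 2·[LKC] are each linear in λ. Evaluating at λ=0 and λ=1:
  2·[XYC] = 1,   2·[LKC] = -5/3·λ + 5/3
So [XYC]:[LKC] = (1) / (-5/3·λ + 5/3). Setting this equal to 18/25:
  1 = 18/25·(-5/3·λ + 5/3)  ⇒  λ = 1/6
Then r = λ/(1−λ) = (1/6)/(5/6) = 1/5. Check: with r = 1/5, K = (4/9, 5/18) and [XYC]:[LKC] = 18/25 as required.

r = 1/5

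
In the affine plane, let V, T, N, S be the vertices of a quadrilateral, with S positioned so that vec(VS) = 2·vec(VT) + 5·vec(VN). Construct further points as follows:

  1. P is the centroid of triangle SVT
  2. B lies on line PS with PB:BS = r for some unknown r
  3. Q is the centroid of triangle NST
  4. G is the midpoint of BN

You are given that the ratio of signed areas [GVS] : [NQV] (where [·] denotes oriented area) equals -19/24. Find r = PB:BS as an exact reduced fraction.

Work in coordinates with V = (0, 0), T = (1, 0), N = (0, 1), S = (2, 5).
1. P is the centroid of triangle SVT ⇒ P = (1, 5/3)
2. With PB:BS = r, write λ = r/(r+1) so B = P + λ·(S−P); B is affine-linear in λ
3. Q is the centroid of triangle NST ⇒ Q = (1, 2)
4. G is the midpoint of BN ⇒ G is an affine combination of earlier points and hence also affine-linear in λ
Every point depending on B is an affine combination of B and λ-independent points, so each such coordinate is linear in λ; the λ² term in each signed area is a multiple of (S−P)×(S−P) = 0, so 2·[GVS] and 2·[NQV] are each linear in λ. Evaluating at λ=0 and λ=1:
  2·[GVS] = 5/6·λ + 1/6,   2·[NQV] = -1
So [GVS]:[NQV] = (5/6·λ + 1/6) / (-1). Setting this equal to -19/24:
  5/6·λ + 1/6 = -19/24·(-1)  ⇒  λ = 3/4
Then r = λ/(1−λ) = (3/4)/(1/4) = 3. Check: with r = 3, B = (7/4, 25/6) and [GVS]:[NQV] = -19/24 as required.

r = 3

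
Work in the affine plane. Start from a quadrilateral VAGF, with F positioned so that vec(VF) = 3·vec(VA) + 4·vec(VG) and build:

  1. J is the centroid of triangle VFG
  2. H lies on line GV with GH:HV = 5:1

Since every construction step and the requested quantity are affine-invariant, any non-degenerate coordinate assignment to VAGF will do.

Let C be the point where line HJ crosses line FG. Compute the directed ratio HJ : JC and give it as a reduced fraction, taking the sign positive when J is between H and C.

HJ:JC = 3/2

Work in coordinates with V = (0, 0), A = (1, 0), G = (0, 1), F = (3, 4).
1. J is the centroid of triangle VFG ⇒ J = (1, 5/3)
2. H lies on line GV with GH:HV = 5:1 ⇒ H = (0, 1/6)
line HJ meets FG at C = (5/3, 8/3)
J = H + t·(C−H) with t = 3/5, so HJ:JC = 3/5:2/5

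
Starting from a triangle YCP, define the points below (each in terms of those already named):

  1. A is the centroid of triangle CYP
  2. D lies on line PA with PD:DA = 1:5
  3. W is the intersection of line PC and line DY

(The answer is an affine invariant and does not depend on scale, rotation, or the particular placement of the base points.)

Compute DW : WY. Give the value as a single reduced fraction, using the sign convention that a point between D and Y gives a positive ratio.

Set Y = (0, 0), C = (1, 0), P = (0, 1); any affine frame gives the same invariant.
1. A is the centroid of triangle CYP ⇒ A = (1/3, 1/3)
2. D lies on line PA with PD:DA = 1:5 ⇒ D = (1/18, 8/9)
3. W is the intersection of line PC and line DY ⇒ W = (1/17, 16/17)
W = D + t·(Y−D) with t = -1/17, so DW:WY = t:(1−t) = -1/17:18/17

DW:WY = -1/18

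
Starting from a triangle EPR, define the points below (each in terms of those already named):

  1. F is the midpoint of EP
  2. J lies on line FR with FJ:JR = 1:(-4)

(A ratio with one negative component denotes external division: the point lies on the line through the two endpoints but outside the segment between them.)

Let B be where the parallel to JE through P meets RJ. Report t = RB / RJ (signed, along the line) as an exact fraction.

t = 1/2

Set E = (0, 0), P = (1, 0), R = (0, 1); any affine frame gives the same invariant.
1. F is the midpoint of EP ⇒ F = (1/2, 0)
2. J lies on line FR with FJ:JR = 1:(-4) ⇒ J = (2/3, -1/3)
through P parallel to JE: direction (-2/3, 1/3); meets RJ at B = (1/3, 1/3)
B = R + t·(J−R) with t = 1/2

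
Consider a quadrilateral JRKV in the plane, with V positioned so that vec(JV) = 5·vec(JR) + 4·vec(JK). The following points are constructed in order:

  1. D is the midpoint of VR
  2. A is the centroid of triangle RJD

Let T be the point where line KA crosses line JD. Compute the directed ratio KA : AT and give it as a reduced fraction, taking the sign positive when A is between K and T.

Assign J = (0, 0), R = (1, 0), K = (0, 1), V = (5, 4) — the answer is frame-independent, so this choice is without loss of generality.
1. D is the midpoint of VR ⇒ D = (3, 2)
2. A is the centroid of triangle RJD ⇒ A = (4/3, 2/3)
line KA meets JD at T = (12/11, 8/11)
A = K + t·(T−K) with t = 11/9, so KA:AT = 11/9:-2/9

KA:AT = -11/2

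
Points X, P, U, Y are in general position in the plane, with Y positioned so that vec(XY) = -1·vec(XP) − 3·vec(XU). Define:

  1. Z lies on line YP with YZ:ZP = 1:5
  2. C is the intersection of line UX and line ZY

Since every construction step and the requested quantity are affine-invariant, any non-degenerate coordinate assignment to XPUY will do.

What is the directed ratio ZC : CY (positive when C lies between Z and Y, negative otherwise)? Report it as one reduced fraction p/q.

ZC:CY = -2/3

Choose coordinates X = (0, 0), P = (1, 0), U = (0, 1), Y = (-1, -3).
1. Z lies on line YP with YZ:ZP = 1:5 ⇒ Z = (-2/3, -5/2)
2. C is the intersection of line UX and line ZY ⇒ C = (0, -3/2)
C = Z + t·(Y−Z) with t = -2, so ZC:CY = t:(1−t) = -2:3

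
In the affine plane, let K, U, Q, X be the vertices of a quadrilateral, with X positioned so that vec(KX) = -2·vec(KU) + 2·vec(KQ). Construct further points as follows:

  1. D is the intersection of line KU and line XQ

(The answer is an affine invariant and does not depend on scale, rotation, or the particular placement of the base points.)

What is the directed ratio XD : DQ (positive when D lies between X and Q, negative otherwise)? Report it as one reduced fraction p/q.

XD:DQ = -2

Choose coordinates K = (0, 0), U = (1, 0), Q = (0, 1), X = (-2, 2).
1. D is the intersection of line KU and line XQ ⇒ D = (2, 0)
D = X + t·(Q−X) with t = 2, so XD:DQ = t:(1−t) = 2:-1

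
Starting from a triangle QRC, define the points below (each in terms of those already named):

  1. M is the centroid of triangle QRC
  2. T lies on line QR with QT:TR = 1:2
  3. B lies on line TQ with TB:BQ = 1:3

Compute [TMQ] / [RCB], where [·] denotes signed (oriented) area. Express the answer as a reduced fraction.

[TMQ]:[RCB] = 4/27

Set Q = (0, 0), R = (1, 0), C = (0, 1); any affine frame gives the same invariant.
1. M is the centroid of triangle QRC ⇒ M = (1/3, 1/3)
2. T lies on line QR with QT:TR = 1:2 ⇒ T = (1/3, 0)
3. B lies on line TQ with TB:BQ = 1:3 ⇒ B = (1/4, 0)
2·[TMQ] = 1/9, 2·[RCB] = 3/4
[TMQ]:[RCB] = 1/9:3/4 = 4/27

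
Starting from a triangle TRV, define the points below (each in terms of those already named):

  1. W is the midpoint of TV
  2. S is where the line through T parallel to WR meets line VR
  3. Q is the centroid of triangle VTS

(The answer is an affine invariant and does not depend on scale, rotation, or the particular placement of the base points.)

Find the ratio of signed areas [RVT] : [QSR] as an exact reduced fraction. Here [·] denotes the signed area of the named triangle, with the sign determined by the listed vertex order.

[RVT]:[QSR] = 3

Work in coordinates with T = (0, 0), R = (1, 0), V = (0, 1).
1. W is the midpoint of TV ⇒ W = (0, 1/2)
2. S is where the line through T parallel to WR meets line VR ⇒ S = (2, -1)
3. Q is the centroid of triangle VTS ⇒ Q = (2/3, 0)
2·[RVT] = 1, 2·[QSR] = 1/3
[RVT]:[QSR] = 1:1/3 = 3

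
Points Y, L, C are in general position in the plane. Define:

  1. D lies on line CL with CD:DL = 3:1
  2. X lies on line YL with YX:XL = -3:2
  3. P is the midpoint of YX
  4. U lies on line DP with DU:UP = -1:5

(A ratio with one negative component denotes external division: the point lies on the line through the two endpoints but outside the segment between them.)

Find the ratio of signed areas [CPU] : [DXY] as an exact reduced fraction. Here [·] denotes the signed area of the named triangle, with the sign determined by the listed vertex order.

Work in coordinates with Y = (0, 0), L = (1, 0), C = (0, 1).
1. D lies on line CL with CD:DL = 3:1 ⇒ D = (3/4, 1/4)
2. X lies on line YL with YX:XL = -3:2 ⇒ X = (3, 0)
3. P is the midpoint of YX ⇒ P = (3/2, 0)
4. U lies on line DP with DU:UP = -1:5 ⇒ U = (9/16, 5/16)
2·[CPU] = -15/32, 2·[DXY] = -3/4
[CPU]:[DXY] = -15/32:-3/4 = 5/8

[CPU]:[DXY] = 5/8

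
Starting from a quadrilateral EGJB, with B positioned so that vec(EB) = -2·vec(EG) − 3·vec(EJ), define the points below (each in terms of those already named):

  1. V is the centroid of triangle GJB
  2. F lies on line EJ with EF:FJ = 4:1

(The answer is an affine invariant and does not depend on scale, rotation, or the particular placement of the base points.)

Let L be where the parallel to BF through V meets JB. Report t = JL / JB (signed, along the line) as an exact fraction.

t = 31/6

Choose coordinates E = (0, 0), G = (1, 0), J = (0, 1), B = (-2, -3).
1. V is the centroid of triangle GJB ⇒ V = (-1/3, -2/3)
2. F lies on line EJ with EF:FJ = 4:1 ⇒ F = (0, 4/5)
through V parallel to BF: direction (2, 19/5); meets JB at L = (-31/3, -59/3)
L = J + t·(B−J) with t = 31/6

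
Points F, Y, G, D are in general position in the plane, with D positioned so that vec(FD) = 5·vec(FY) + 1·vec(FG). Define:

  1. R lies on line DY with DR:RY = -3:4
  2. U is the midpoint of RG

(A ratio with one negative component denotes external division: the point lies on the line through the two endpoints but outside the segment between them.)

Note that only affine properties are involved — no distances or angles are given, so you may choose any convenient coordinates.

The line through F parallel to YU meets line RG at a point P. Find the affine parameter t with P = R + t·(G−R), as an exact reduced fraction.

t = 5/8

Set F = (0, 0), Y = (1, 0), G = (0, 1), D = (5, 1); any affine frame gives the same invariant.
1. R lies on line DY with DR:RY = -3:4 ⇒ R = (17, 4)
2. U is the midpoint of RG ⇒ U = (17/2, 5/2)
through F parallel to YU: direction (15/2, 5/2); meets RG at P = (51/8, 17/8)
P = R + t·(G−R) with t = 5/8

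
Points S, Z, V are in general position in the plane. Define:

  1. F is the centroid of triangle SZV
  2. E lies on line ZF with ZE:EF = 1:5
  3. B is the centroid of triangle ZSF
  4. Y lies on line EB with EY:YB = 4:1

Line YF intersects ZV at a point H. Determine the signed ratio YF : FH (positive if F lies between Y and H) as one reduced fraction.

YF:FH = 1/10

Work in coordinates with S = (0, 0), Z = (1, 0), V = (0, 1).
1. F is the centroid of triangle SZV ⇒ F = (1/3, 1/3)
2. E lies on line ZF with ZE:EF = 1:5 ⇒ E = (8/9, 1/18)
3. B is the centroid of triangle ZSF ⇒ B = (4/9, 1/9)
4. Y lies on line EB with EY:YB = 4:1 ⇒ Y = (8/15, 1/10)
line YF meets ZV at H = (-5/3, 8/3)
F = Y + t·(H−Y) with t = 1/11, so YF:FH = 1/11:10/11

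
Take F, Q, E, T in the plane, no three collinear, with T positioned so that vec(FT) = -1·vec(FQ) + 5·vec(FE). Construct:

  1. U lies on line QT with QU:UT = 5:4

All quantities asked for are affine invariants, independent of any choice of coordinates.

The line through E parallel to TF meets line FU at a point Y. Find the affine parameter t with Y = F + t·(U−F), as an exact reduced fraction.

t = 9/20

Work in coordinates with F = (0, 0), Q = (1, 0), E = (0, 1), T = (-1, 5).
1. U lies on line QT with QU:UT = 5:4 ⇒ U = (-1/9, 25/9)
through E parallel to TF: direction (1, -5); meets FU at Y = (-1/20, 5/4)
Y = F + t·(U−F) with t = 9/20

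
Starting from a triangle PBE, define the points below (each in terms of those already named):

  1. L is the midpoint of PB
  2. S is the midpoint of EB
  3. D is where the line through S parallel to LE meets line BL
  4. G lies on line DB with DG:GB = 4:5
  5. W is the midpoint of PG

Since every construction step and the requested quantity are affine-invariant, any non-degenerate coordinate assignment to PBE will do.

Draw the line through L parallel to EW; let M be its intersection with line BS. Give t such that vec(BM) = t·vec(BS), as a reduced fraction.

Choose coordinates P = (0, 0), B = (1, 0), E = (0, 1).
1. L is the midpoint of PB ⇒ L = (1/2, 0)
2. S is the midpoint of EB ⇒ S = (1/2, 1/2)
3. D is where the line through S parallel to LE meets line BL ⇒ D = (3/4, 0)
4. G lies on line DB with DG:GB = 4:5 ⇒ G = (31/36, 0)
5. W is the midpoint of PG ⇒ W = (31/72, 0)
through L parallel to EW: direction (31/72, -1); meets BS at M = (5/41, 36/41)
M = B + t·(S−B) with t = 72/41

t = 72/41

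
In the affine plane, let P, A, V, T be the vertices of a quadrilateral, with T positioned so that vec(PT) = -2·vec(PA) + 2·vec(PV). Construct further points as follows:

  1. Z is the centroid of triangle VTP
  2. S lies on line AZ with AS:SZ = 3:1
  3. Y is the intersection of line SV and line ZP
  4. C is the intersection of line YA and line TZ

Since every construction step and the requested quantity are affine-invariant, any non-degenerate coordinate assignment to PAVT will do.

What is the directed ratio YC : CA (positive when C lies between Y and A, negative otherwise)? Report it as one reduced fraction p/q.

Set P = (0, 0), A = (1, 0), V = (0, 1), T = (-2, 2); any affine frame gives the same invariant.
1. Z is the centroid of triangle VTP ⇒ Z = (-2/3, 1)
2. S lies on line AZ with AS:SZ = 3:1 ⇒ S = (-1/4, 3/4)
3. Y is the intersection of line SV and line ZP ⇒ Y = (-2/5, 3/5)
4. C is the intersection of line YA and line TZ ⇒ C = (2/9, 1/3)
C = Y + t·(A−Y) with t = 4/9, so YC:CA = t:(1−t) = 4/9:5/9

YC:CA = 4/5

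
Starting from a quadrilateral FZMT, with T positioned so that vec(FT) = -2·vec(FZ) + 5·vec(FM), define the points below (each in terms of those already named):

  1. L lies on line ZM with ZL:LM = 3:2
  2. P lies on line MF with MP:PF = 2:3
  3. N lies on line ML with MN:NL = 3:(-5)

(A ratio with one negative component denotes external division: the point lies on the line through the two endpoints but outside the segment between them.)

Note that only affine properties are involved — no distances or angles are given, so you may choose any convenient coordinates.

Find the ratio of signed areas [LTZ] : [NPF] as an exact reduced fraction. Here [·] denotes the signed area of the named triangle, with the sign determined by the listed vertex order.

Choose coordinates F = (0, 0), Z = (1, 0), M = (0, 1), T = (-2, 5).
1. L lies on line ZM with ZL:LM = 3:2 ⇒ L = (2/5, 3/5)
2. P lies on line MF with MP:PF = 2:3 ⇒ P = (0, 3/5)
3. N lies on line ML with MN:NL = 3:(-5) ⇒ N = (-3/5, 8/5)
2·[LTZ] = -6/5, 2·[NPF] = -9/25
[LTZ]:[NPF] = -6/5:-9/25 = 10/3

[LTZ]:[NPF] = 10/3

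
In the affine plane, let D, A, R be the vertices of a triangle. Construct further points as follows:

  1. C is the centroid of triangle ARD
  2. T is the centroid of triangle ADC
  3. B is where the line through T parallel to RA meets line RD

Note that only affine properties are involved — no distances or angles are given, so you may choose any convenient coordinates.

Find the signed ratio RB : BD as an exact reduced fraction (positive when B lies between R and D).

Assign D = (0, 0), A = (1, 0), R = (0, 1) — the answer is frame-independent, so this choice is without loss of generality.
1. C is the centroid of triangle ARD ⇒ C = (1/3, 1/3)
2. T is the centroid of triangle ADC ⇒ T = (4/9, 1/9)
3. B is where the line through T parallel to RA meets line RD ⇒ B = (0, 5/9)
B = R + t·(D−R) with t = 4/9, so RB:BD = t:(1−t) = 4/9:5/9

RB:BD = 4/5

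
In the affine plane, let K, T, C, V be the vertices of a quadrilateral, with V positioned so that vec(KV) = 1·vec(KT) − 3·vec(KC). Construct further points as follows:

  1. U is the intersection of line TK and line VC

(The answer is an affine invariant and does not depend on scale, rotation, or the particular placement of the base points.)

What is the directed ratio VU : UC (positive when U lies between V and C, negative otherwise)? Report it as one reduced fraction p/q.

Assign K = (0, 0), T = (1, 0), C = (0, 1), V = (1, -3) — the answer is frame-independent, so this choice is without loss of generality.
1. U is the intersection of line TK and line VC ⇒ U = (1/4, 0)
U = V + t·(C−V) with t = 3/4, so VU:UC = t:(1−t) = 3/4:1/4

VU:UC = 3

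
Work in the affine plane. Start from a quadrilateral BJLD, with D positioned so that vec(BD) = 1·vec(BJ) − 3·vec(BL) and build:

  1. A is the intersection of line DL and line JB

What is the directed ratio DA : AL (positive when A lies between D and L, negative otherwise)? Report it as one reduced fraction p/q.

Choose coordinates B = (0, 0), J = (1, 0), L = (0, 1), D = (1, -3).
1. A is the intersection of line DL and line JB ⇒ A = (1/4, 0)
A = D + t·(L−D) with t = 3/4, so DA:AL = t:(1−t) = 3/4:1/4

DA:AL = 3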